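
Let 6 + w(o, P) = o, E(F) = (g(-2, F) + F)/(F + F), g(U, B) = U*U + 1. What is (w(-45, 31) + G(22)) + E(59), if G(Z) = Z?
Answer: -1679/59 ≈ -28.458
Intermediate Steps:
g(U, B) = 1 + U² (g(U, B) = U² + 1 = 1 + U²)
E(F) = (5 + F)/(2*F) (E(F) = ((1 + (-2)²) + F)/(F + F) = ((1 + 4) + F)/((2*F)) = (5 + F)*(1/(2*F)) = (5 + F)/(2*F))
w(o, P) = -6 + o
(w(-45, 31) + G(22)) + E(59) = ((-6 - 45) + 22) + (½)*(5 + 59)/59 = (-51 + 22) + (½)*(1/59)*64 = -29 + 32/59 = -1679/59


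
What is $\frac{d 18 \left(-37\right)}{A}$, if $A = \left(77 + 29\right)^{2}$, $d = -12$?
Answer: $\frac{1998}{2809} \approx 0.71128$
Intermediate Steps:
$A = 11236$ ($A = 106^{2} = 11236$)
$\frac{d 18 \left(-37\right)}{A} = \frac{\left(-12\right) 18 \left(-37\right)}{11236} = \left(-216\right) \left(-37\right) \frac{1}{11236} = 7992 \cdot \frac{1}{11236} = \frac{1998}{2809}$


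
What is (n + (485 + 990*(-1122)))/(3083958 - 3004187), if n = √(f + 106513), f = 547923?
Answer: -1110295/79771 + 2*√163609/79771 ≈ -13.908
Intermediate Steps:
n = 2*√163609 (n = √(547923 + 106513) = √654436 = 2*√163609 ≈ 808.97)
(n + (485 + 990*(-1122)))/(3083958 - 3004187) = (2*√163609 + (485 + 990*(-1122)))/(3083958 - 3004187) = (2*√163609 + (485 - 1110780))/79771 = (2*√163609 - 1110295)*(1/79771) = (-1110295 + 2*√163609)*(1/79771) = -1110295/79771 + 2*√163609/79771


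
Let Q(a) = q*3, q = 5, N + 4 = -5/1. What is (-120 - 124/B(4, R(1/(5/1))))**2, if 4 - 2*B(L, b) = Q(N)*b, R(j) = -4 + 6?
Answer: 2062096/169 ≈ 12202.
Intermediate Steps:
N = -9 (N = -4 - 5/1 = -4 - 5*1 = -4 - 5 = -9)
Q(a) = 15 (Q(a) = 5*3 = 15)
R(j) = 2
B(L, b) = 2 - 15*b/2
(-120 - 124/B(4, R(1/(5/1))))**2 = (-120 - 124/(2 - 15/2*2))**2 = (-120 - 124/(2 - 15))**2 = (-120 - 124/(-13))**2 = (-120 - 124*(-1/13))**2 = (-120 + 124/13)**2 = (-1436/13)**2 = 2062096/169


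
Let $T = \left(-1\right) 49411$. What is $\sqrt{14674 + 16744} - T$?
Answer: $49411 + \sqrt{31418} \approx 49588.0$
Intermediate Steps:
$T = -49411$
$\sqrt{14674 + 16744} - T = \sqrt{14674 + 16744} - -49411 = \sqrt{31418} + 49411 = 49411 + \sqrt{31418}$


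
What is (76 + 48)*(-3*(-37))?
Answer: 13764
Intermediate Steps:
(76 + 48)*(-3*(-37)) = 124*111 = 13764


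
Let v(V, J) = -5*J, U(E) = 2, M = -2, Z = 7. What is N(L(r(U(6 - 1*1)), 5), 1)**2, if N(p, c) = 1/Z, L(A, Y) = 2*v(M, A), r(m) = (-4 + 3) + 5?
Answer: 1/49 ≈ 0.020408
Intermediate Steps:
r(m) = 4 (r(m) = -1 + 5 = 4)
L(A, Y) = -10*A (L(A, Y) = 2*(-5*A) = -10*A)
N(p, c) = 1/7
N(L(r(U(6 - 1*1)), 5), 1)**2 = (1/7)**2 = 1/49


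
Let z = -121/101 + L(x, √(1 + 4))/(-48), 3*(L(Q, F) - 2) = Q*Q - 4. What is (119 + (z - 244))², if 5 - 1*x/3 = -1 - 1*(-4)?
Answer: 845721176161/52881984 ≈ 15993.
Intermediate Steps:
x = 6 (x = 15 - 3*(-1 - 1*(-4)) = 15 - 3*(-1 + 4) = 15 - 3*3 = 15 - 9 = 6)
L(Q, F) = ⅔ + Q²/3 (L(Q, F) = 2 + (Q*Q - 4)/3 = 2 + (Q² - 4)/3 = 2 + (-4 + Q²)/3 = 2 + (-4/3 + Q²/3) = ⅔ + Q²/3)
z = -10631/7272 (z = -121/101 + (⅔ + (⅓)*6²)/(-48) = -121*1/101 + (⅔ + (⅓)*36)*(-1/48) = -121/101 + (⅔ + 12)*(-1/48) = -121/101 + (38/3)*(-1/48) = -121/101 - 19/72 = -10631/7272 ≈ -1.4619)
(119 + (z - 244))² = (119 + (-10631/7272 - 244))² = (119 - 1784999/7272)² = (-919631/7272)² = 845721176161/52881984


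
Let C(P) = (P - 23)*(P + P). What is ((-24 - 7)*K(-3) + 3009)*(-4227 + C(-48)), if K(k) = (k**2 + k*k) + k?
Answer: 6586416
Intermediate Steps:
K(k) = k + 2*k**2 (K(k) = (k**2 + k**2) + k = 2*k**2 + k = k + 2*k**2)
C(P) = 2*P*(-23 + P) (C(P) = (-23 + P)*(2*P) = 2*P*(-23 + P))
((-24 - 7)*K(-3) + 3009)*(-4227 + C(-48)) = ((-24 - 7)*(-3*(1 + 2*(-3))) + 3009)*(-4227 + 2*(-48)*(-23 - 48)) = (-(-93)*(1 - 6) + 3009)*(-4227 + 2*(-48)*(-71)) = (-(-93)*(-5) + 3009)*(-4227 + 6816) = (-31*15 + 3009)*2589 = (-465 + 3009)*2589 = 2544*2589 = 6586416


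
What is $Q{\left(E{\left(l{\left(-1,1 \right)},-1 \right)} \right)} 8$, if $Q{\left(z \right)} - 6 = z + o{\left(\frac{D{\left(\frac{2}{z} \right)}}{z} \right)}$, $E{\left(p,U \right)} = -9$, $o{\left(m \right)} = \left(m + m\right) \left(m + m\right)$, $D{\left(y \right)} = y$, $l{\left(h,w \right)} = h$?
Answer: $- \frac{157336}{6561} \approx -23.98$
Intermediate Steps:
$o{\left(m \right)} = 4 m^{2}$ ($o{\left(m \right)} = 2 m 2 m = 4 m^{2}$)
$Q{\left(z \right)} = 6 + z + \frac{16}{z^{4}}$ ($Q{\left(z \right)} = 6 + \left(z + 4 \left(\frac{2 \frac{1}{z}}{z}\right)^{2}\right) = 6 + \left(z + 4 \left(\frac{2}{z^{2}}\right)^{2}\right) = 6 + \left(z + 4 \frac{4}{z^{4}}\right) = 6 + \left(z + \frac{16}{z^{4}}\right) = 6 + z + \frac{16}{z^{4}}$)
$Q{\left(E{\left(l{\left(-1,1 \right)},-1 \right)} \right)} 8 = \left(6 - 9 + \frac{16}{6561}\right) 8 = \left(- \frac{19667}{6561}\right) 8 = - \frac{157336}{6561}$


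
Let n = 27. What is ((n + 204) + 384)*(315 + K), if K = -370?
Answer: -33825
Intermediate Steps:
((n + 204) + 384)*(315 + K) = ((27 + 204) + 384)*(315 - 370) = (231 + 384)*(-55) = 615*(-55) = -33825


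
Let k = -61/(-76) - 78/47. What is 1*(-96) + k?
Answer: -345973/3572 ≈ -96.857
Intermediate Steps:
k = -3061/3572 (k = -61*(-1/76) - 78*1/47 = 61/76 - 78/47 = -3061/3572 ≈ -0.85694)
1*(-96) + k = 1*(-96) - 3061/3572 = -96 - 3061/3572 = -345973/3572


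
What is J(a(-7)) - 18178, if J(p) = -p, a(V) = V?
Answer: -18171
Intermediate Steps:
J(a(-7)) - 18178 = -1*(-7) - 18178 = 7 - 18178 = -18171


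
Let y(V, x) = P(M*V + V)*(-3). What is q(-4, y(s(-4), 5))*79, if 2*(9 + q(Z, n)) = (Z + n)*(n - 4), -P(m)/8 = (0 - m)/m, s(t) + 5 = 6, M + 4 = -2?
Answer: 30257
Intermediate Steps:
M = -6 (M = -4 - 2 = -6)
s(t) = 1 (s(t) = -5 + 6 = 1)
P(m) = 8 (P(m) = -8*(0 - m)/m = -8*(-m)/m = -8*(-1) = 8)
y(V, x) = -24 (y(V, x) = 8*(-3) = -24)
q(Z, n) = -9 + (-4 + n)*(Z + n)/2 (q(Z, n) = -9 + ((Z + n)*(n - 4))/2 = -9 + ((Z + n)*(-4 + n))/2 = -9 + ((-4 + n)*(Z + n))/2 = -9 + (-4 + n)*(Z + n)/2)
q(-4, y(s(-4), 5))*79 = (-9 + (½)*(-24)² - 2*(-4) - 2*(-24) + (½)*(-4)*(-24))*79 = (-9 + (½)*576 + 8 + 48 + 48)*79 = (-9 + 288 + 8 + 48 + 48)*79 = 383*79 = 30257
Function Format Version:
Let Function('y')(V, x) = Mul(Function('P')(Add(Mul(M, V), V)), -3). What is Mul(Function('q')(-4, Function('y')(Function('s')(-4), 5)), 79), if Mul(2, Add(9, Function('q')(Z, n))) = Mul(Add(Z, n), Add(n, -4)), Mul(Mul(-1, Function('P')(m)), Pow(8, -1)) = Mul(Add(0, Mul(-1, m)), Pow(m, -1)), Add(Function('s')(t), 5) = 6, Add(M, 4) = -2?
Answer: 30257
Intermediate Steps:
M = -6 (M = Add(-4, -2) = -6)
Function('s')(t) = 1 (Function('s')(t) = Add(-5, 6) = 1)
Function('P')(m) = 8 (Function('P')(m) = Mul(-8, Mul(Add(0, Mul(-1, m)), Pow(m, -1))) = Mul(-8, Mul(Mul(-1, m), Pow(m, -1))) = Mul(-8, -1) = 8)
Function('y')(V, x) = -24 (Function('y')(V, x) = Mul(8, -3) = -24)
Function('q')(Z, n) = Add(-9, Mul(Rational(1, 2), Add(-4, n), Add(Z, n))) (Function('q')(Z, n) = Add(-9, Mul(Rational(1, 2), Mul(Add(Z, n), Add(n, -4)))) = Add(-9, Mul(Rational(1, 2), Mul(Add(Z, n), Add(-4, n)))) = Add(-9, Mul(Rational(1, 2), Mul(Add(-4, n), Add(Z, n)))) = Add(-9, Mul(Rational(1, 2), Add(-4, n), Add(Z, n))))
Mul(Function('q')(-4, Function('y')(Function('s')(-4), 5)), 79) = Mul(Add(-9, Mul(Rational(1, 2), Pow(-24, 2)), Mul(-2, -4), Mul(-2, -24), Mul(Rational(1, 2), -4, -24)), 79) = Mul(Add(-9, Mul(Rational(1, 2), 576), 8, 48, 48), 79) = Mul(Add(-9, 288, 8, 48, 48), 79) = Mul(383, 79) = 30257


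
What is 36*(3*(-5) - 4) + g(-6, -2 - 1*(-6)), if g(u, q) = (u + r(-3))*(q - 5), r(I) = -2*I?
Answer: -684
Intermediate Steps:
g(u, q) = (-5 + q)*(6 + u) (g(u, q) = (u - 2*(-3))*(q - 5) = (u + 6)*(-5 + q) = (6 + u)*(-5 + q) = (-5 + q)*(6 + u))
36*(3*(-5) - 4) + g(-6, -2 - 1*(-6)) = 36*(3*(-5) - 4) + (-30 - 5*(-6) + 6*(-2 - 1*(-6)) + (-2 - 1*(-6))*(-6)) = 36*(-15 - 4) + (-30 + 30 + 6*(-2 + 6) + (-2 + 6)*(-6)) = 36*(-19) + (-30 + 30 + 6*4 + 4*(-6)) = -684 + (-30 + 30 + 24 - 24) = -684 + 0 = -684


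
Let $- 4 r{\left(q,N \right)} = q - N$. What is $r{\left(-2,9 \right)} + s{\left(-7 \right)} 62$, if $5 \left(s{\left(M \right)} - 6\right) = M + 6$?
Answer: $\frac{7247}{20} \approx 362.35$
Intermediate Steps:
$s{\left(M \right)} = \frac{36}{5} + \frac{M}{5}$ ($s{\left(M \right)} = 6 + \frac{M + 6}{5} = 6 + \frac{6 + M}{5} = 6 + \left(\frac{6}{5} + \frac{M}{5}\right) = \frac{36}{5} + \frac{M}{5}$)
$r{\left(q,N \right)} = - \frac{q}{4} + \frac{N}{4}$ ($r{\left(q,N \right)} = - \frac{q - N}{4} = - \frac{q}{4} + \frac{N}{4}$)
$r{\left(-2,9 \right)} + s{\left(-7 \right)} 62 = \left(\left(- \frac{1}{4}\right) \left(-2\right) + \frac{1}{4} \cdot 9\right) + \left(\frac{36}{5} + \frac{1}{5} \left(-7\right)\right) 62 = \left(\frac{1}{2} + \frac{9}{4}\right) + \left(\frac{36}{5} - \frac{7}{5}\right) 62 = \frac{11}{4} + \frac{29}{5} \cdot 62 = \frac{11}{4} + \frac{1798}{5} = \frac{7247}{20}$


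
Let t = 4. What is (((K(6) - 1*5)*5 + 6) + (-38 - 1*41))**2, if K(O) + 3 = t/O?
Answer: 108241/9 ≈ 12027.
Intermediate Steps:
K(O) = -3 + 4/O
(((K(6) - 1*5)*5 + 6) + (-38 - 1*41))**2 = ((((-3 + 4/6) - 1*5)*5 + 6) + (-38 - 1*41))**2 = ((((-3 + 4*(1/6)) - 5)*5 + 6) + (-38 - 41))**2 = ((((-3 + 2/3) - 5)*5 + 6) - 79)**2 = (((-7/3 - 5)*5 + 6) - 79)**2 = ((-22/3*5 + 6) - 79)**2 = ((-110/3 + 6) - 79)**2 = (-92/3 - 79)**2 = (-329/3)**2 = 108241/9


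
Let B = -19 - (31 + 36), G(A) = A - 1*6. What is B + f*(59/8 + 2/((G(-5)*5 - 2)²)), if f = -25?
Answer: -7027987/25992 ≈ -270.39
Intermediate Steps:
G(A) = -6 + A (G(A) = A - 6 = -6 + A)
B = -86 (B = -19 - 1*67 = -19 - 67 = -86)
B + f*(59/8 + 2/((G(-5)*5 - 2)²)) = -86 - 25*(59/8 + 2/(((-6 - 5)*5 - 2)²)) = -86 - 25*(59*(⅛) + 2/((-11*5 - 2)²)) = -86 - 25*(59/8 + 2/((-55 - 2)²)) = -86 - 25*(59/8 + 2/((-57)²)) = -86 - 25*(59/8 + 2/3249) = -86 - 25*191707/25992 = -86 - 4792675/25992 = -7027987/25992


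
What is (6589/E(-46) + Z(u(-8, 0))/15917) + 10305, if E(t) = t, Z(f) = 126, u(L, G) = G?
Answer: 7440264193/732182 ≈ 10162.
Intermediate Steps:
(6589/E(-46) + Z(u(-8, 0))/15917) + 10305 = (6589/(-46) + 126/15917) + 10305 = (6589*(-1/46) + 126*(1/15917)) + 10305 = (-6589/46 + 126/15917) + 10305 = -104871317/732182 + 10305 = 7440264193/732182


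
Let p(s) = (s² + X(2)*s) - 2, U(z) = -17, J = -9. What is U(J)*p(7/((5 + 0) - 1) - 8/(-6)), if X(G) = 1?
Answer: -25925/144 ≈ -180.03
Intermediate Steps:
p(s) = -2 + s + s² (p(s) = (s² + 1*s) - 2 = (s² + s) - 2 = (s + s²) - 2 = -2 + s + s²)
U(J)*p(7/((5 + 0) - 1) - 8/(-6)) = -17*(-2 + (7/((5 + 0) - 1) - 8/(-6)) + (7/((5 + 0) - 1) - 8/(-6))²) = -17*(-2 + (7/(5 - 1) - 8*(-⅙)) + (7/(5 - 1) - 8*(-⅙))²) = -17*(-2 + (7/4 + 4/3) + (7/4 + 4/3)²) = -17*(-2 + 37/12 + (37/12)²) = -17*(-2 + 37/12 + 1369/144) = -17*1525/144 = -25925/144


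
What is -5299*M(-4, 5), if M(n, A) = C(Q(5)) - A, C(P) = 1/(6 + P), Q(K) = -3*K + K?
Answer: 111279/4 ≈ 27820.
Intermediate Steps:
Q(K) = -2*K
M(n, A) = -¼ - A (M(n, A) = 1/(6 - 2*5) - A = 1/(6 - 10) - A = 1/(-4) - A = -¼ - A)
-5299*M(-4, 5) = -5299*(-¼ - 1*5) = -5299*(-¼ - 5) = -5299*(-21/4) = 111279/4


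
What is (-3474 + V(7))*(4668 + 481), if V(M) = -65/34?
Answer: -608513969/34 ≈ -1.7897e+7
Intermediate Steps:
V(M) = -65/34 (V(M) = -65*1/34 = -65/34)
(-3474 + V(7))*(4668 + 481) = (-3474 - 65/34)*(4668 + 481) = -118181/34*5149 = -608513969/34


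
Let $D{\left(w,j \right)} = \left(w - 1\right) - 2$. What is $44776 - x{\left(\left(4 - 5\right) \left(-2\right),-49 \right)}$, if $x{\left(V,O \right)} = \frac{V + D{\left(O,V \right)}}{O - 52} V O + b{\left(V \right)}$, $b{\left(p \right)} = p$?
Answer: $\frac{4527074}{101} \approx 44823.0$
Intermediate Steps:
$D{\left(w,j \right)} = -3 + w$ ($D{\left(w,j \right)} = \left(-1 + w\right) - 2 = -3 + w$)
$x{\left(V,O \right)} = V + \frac{O V \left(-3 + O + V\right)}{-52 + O}$ ($x{\left(V,O \right)} = \frac{V + \left(-3 + O\right)}{O - 52} V O + V = \frac{-3 + O + V}{-52 + O} V O + V = \frac{V \left(-3 + O + V\right)}{-52 + O} O + V = \frac{O V \left(-3 + O + V\right)}{-52 + O} + V = V + \frac{O V \left(-3 + O + V\right)}{-52 + O}$)
$44776 - x{\left(\left(4 - 5\right) \left(-2\right),-49 \right)} = 44776 - \frac{\left(4 - 5\right) \left(-2\right) \left(-52 - 49 - 49 \left(4 - 5\right) \left(-2\right) - 49 \left(-3 - 49\right)\right)}{-52 - 49} = 44776 - \frac{\left(-1\right) \left(-2\right) \left(-52 - 49 - 49 \left(\left(-1\right) \left(-2\right)\right) - -2548\right)}{-101} = 44776 - 2 \left(- \frac{1}{101}\right) \left(-52 - 49 - 98 + 2548\right) = 44776 - 2 \left(- \frac{1}{101}\right) 2349 = 44776 - - \frac{4698}{101} = 44776 + \frac{4698}{101} = \frac{4527074}{101}$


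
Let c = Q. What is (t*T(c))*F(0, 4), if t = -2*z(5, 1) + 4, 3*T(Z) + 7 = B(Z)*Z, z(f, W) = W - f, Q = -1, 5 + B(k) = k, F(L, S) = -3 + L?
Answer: 12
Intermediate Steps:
B(k) = -5 + k
c = -1
T(Z) = -7/3 + Z*(-5 + Z)/3 (T(Z) = -7/3 + ((-5 + Z)*Z)/3 = -7/3 + (Z*(-5 + Z))/3 = -7/3 + Z*(-5 + Z)/3)
t = 12 (t = -2*(1 - 1*5) + 4 = -2*(1 - 5) + 4 = -2*(-4) + 4 = 8 + 4 = 12)
(t*T(c))*F(0, 4) = (12*(-7/3 + (⅓)*(-1)*(-5 - 1)))*(-3 + 0) = (12*(-7/3 + (⅓)*(-1)*(-6)))*(-3) = (12*(-7/3 + 2))*(-3) = (12*(-⅓))*(-3) = -4*(-3) = 12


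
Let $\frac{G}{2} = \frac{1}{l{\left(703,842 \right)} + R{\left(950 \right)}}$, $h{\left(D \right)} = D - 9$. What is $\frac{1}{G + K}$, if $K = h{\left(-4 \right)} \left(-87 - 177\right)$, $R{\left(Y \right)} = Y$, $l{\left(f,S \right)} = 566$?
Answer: $\frac{758}{2601457} \approx 0.00029137$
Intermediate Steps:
$h{\left(D \right)} = -9 + D$ ($h{\left(D \right)} = D - 9 = -9 + D$)
$G = \frac{1}{758}$ ($G = \frac{2}{566 + 950} = \frac{2}{1516} = 2 \cdot \frac{1}{1516} = \frac{1}{758} \approx 0.0013193$)
$K = 3432$ ($K = \left(-9 - 4\right) \left(-87 - 177\right) = - 13 \left(-87 + \left(-206 + 29\right)\right) = - 13 \left(-87 - 177\right) = \left(-13\right) \left(-264\right) = 3432$)
$\frac{1}{G + K} = \frac{1}{\frac{1}{758} + 3432} = \frac{1}{\frac{2601457}{758}} = \frac{758}{2601457}$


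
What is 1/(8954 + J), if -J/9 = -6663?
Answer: 1/68921 ≈ 1.4509e-5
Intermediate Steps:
J = 59967 (J = -9*(-6663) = 59967)
1/(8954 + J) = 1/(8954 + 59967) = 1/68921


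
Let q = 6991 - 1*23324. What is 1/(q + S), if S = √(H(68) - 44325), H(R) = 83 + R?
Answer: -16333/266811063 - I*√44174/266811063 ≈ -6.1216e-5 - 7.8773e-7*I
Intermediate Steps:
q = -16333 (q = 6991 - 23324 = -16333)
S = I*√44174 (S = √((83 + 68) - 44325) = √(151 - 44325) = √(-44174) = I*√44174 ≈ 210.18*I)
1/(q + S) = 1/(-16333 + I*√44174)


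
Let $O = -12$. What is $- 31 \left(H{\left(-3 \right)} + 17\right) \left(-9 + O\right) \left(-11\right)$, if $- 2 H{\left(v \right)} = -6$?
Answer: $-143220$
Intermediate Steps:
$H{\left(v \right)} = 3$ ($H{\left(v \right)} = \left(- \frac{1}{2}\right) \left(-6\right) = 3$)
$- 31 \left(H{\left(-3 \right)} + 17\right) \left(-9 + O\right) \left(-11\right) = - 31 \left(3 + 17\right) \left(-9 - 12\right) \left(-11\right) = - 31 \cdot 20 \left(-21\right) \left(-11\right) = \left(-31\right) \left(-420\right) \left(-11\right) = 13020 \left(-11\right) = -143220$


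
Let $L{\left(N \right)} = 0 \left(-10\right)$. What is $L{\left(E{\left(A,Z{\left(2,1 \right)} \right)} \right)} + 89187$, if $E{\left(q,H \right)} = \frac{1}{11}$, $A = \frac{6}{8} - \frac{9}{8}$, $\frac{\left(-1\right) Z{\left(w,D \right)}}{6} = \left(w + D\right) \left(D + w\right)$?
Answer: $89187$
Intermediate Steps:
$Z{\left(w,D \right)} = - 6 \left(D + w\right)^{2}$ ($Z{\left(w,D \right)} = - 6 \left(w + D\right) \left(D + w\right) = - 6 \left(D + w\right) \left(D + w\right) = - 6 \left(D + w\right)^{2}$)
$A = - \frac{3}{8}$ ($A = 6 \cdot \frac{1}{8} - \frac{9}{8} = \frac{3}{4} - \frac{9}{8} = - \frac{3}{8} \approx -0.375$)
$E{\left(q,H \right)} = \frac{1}{11}$
$L{\left(N \right)} = 0$
$L{\left(E{\left(A,Z{\left(2,1 \right)} \right)} \right)} + 89187 = 0 + 89187 = 89187$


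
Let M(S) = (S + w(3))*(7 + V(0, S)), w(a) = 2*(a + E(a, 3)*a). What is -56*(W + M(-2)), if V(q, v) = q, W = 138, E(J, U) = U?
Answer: -16352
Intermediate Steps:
w(a) = 8*a (w(a) = 2*(a + 3*a) = 2*(4*a) = 8*a)
M(S) = 168 + 7*S (M(S) = (S + 8*3)*(7 + 0) = (S + 24)*7 = (24 + S)*7 = 168 + 7*S)
-56*(W + M(-2)) = -56*(138 + (168 + 7*(-2))) = -56*(138 + (168 - 14)) = -56*(138 + 154) = -56*292 = -16352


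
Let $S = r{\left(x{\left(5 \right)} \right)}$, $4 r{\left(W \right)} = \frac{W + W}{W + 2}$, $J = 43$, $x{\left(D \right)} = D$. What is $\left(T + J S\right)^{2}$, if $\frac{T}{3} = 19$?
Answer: $\frac{1026169}{196} \approx 5235.6$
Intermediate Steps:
$T = 57$ ($T = 3 \cdot 19 = 57$)
$r{\left(W \right)} = \frac{W}{2 \left(2 + W\right)}$ ($r{\left(W \right)} = \frac{\left(W + W\right) \frac{1}{W + 2}}{4} = \frac{2 W \frac{1}{2 + W}}{4} = \frac{W}{2 \left(2 + W\right)}$)
$S = \frac{5}{14}$ ($S = \frac{1}{2} \cdot 5 \frac{1}{2 + 5} = \frac{1}{2} \cdot 5 \cdot \frac{1}{7} = \frac{5}{14} \approx 0.35714$)
$\left(T + J S\right)^{2} = \left(57 + 43 \cdot \frac{5}{14}\right)^{2} = \left(57 + \frac{215}{14}\right)^{2} = \left(\frac{1013}{14}\right)^{2} = \frac{1026169}{196}$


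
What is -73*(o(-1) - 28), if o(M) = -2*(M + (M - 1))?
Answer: 1606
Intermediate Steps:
o(M) = 2 - 4*M (o(M) = -2*(M + (-1 + M)) = -2*(-1 + 2*M) = 2 - 4*M)
-73*(o(-1) - 28) = -73*((2 - 4*(-1)) - 28) = -73*((2 + 4) - 28) = -73*(6 - 28) = -73*(-22) = 1606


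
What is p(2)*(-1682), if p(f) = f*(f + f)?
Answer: -13456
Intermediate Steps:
p(f) = 2*f² (p(f) = f*(2*f) = 2*f²)
p(2)*(-1682) = (2*2²)*(-1682) = (2*4)*(-1682) = 8*(-1682) = -13456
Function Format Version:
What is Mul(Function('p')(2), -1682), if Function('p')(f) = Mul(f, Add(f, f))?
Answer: -13456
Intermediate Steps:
Function('p')(f) = Mul(2, Pow(f, 2)) (Function('p')(f) = Mul(f, Mul(2, f)) = Mul(2, Pow(f, 2)))
Mul(Function('p')(2), -1682) = Mul(Mul(2, Pow(2, 2)), -1682) = Mul(Mul(2, 4), -1682) = Mul(8, -1682) = -13456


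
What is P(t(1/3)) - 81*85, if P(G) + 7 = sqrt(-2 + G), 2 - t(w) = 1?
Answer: -6892 + I ≈ -6892.0 + 1.0*I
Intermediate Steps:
t(w) = 1 (t(w) = 2 - 1*1 = 2 - 1 = 1)
P(G) = -7 + sqrt(-2 + G)
P(t(1/3)) - 81*85 = (-7 + sqrt(-2 + 1)) - 81*85 = (-7 + sqrt(-1)) - 6885 = (-7 + I) - 6885 = -6892 + I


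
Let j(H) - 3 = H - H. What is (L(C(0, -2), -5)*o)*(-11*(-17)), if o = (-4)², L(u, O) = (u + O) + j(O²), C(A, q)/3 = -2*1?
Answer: -23936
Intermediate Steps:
j(H) = 3 (j(H) = 3 + (H - H) = 3 + 0 = 3)
C(A, q) = -6 (C(A, q) = 3*(-2*1) = 3*(-2) = -6)
L(u, O) = 3 + O + u (L(u, O) = (u + O) + 3 = (O + u) + 3 = 3 + O + u)
o = 16
(L(C(0, -2), -5)*o)*(-11*(-17)) = ((3 - 5 - 6)*16)*(-11*(-17)) = -8*16*187 = -128*187 = -23936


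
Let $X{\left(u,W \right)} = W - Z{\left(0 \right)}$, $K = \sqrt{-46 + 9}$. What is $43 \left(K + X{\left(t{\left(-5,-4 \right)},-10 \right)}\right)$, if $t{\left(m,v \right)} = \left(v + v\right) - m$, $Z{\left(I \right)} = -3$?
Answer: $-301 + 43 i \sqrt{37} \approx -301.0 + 261.56 i$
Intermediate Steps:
$K = i \sqrt{37}$ ($K = \sqrt{-37} = i \sqrt{37} \approx 6.0828 i$)
$t{\left(m,v \right)} = - m + 2 v$ ($t{\left(m,v \right)} = 2 v - m = - m + 2 v$)
$X{\left(u,W \right)} = 3 + W$ ($X{\left(u,W \right)} = W - -3 = W + 3 = 3 + W$)
$43 \left(K + X{\left(t{\left(-5,-4 \right)},-10 \right)}\right) = 43 \left(i \sqrt{37} + \left(3 - 10\right)\right) = 43 \left(i \sqrt{37} - 7\right) = 43 \left(-7 + i \sqrt{37}\right) = -301 + 43 i \sqrt{37}$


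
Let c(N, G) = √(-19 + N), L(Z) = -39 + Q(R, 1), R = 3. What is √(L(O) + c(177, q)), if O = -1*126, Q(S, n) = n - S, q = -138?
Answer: √(-41 + √158) ≈ 5.332*I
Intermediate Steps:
O = -126
L(Z) = -41 (L(Z) = -39 + (1 - 1*3) = -39 + (1 - 3) = -39 - 2 = -41)
√(L(O) + c(177, q)) = √(-41 + √(-19 + 177)) = √(-41 + √158)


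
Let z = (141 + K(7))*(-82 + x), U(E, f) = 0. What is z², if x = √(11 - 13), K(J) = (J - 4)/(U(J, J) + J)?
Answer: 6588232200/49 - 160736400*I*√2/49 ≈ 1.3445e+8 - 4.6391e+6*I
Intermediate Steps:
K(J) = (-4 + J)/J (K(J) = (J - 4)/(0 + J) = (-4 + J)/J)
x = I*√2 (x = √(-2) = I*√2 ≈ 1.4142*I)
z = -81180/7 + 990*I*√2/7 (z = (141 + (-4 + 7)/7)*(-82 + I*√2) = (141 + (⅐)*3)*(-82 + I*√2) = (141 + 3/7)*(-82 + I*√2) = 990*(-82 + I*√2)/7 = -81180/7 + 990*I*√2/7 ≈ -11597.0 + 200.01*I)
z² = (-81180/7 + 990*I*√2/7)²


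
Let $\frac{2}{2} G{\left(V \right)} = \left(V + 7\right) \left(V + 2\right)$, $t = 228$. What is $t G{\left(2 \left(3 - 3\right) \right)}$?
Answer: $3192$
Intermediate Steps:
$G{\left(V \right)} = \left(2 + V\right) \left(7 + V\right)$ ($G{\left(V \right)} = \left(V + 7\right) \left(V + 2\right) = \left(7 + V\right) \left(2 + V\right) = \left(2 + V\right) \left(7 + V\right)$)
$t G{\left(2 \left(3 - 3\right) \right)} = 228 \left(14 + \left(2 \left(3 - 3\right)\right)^{2} + 9 \cdot 2 \left(3 - 3\right)\right) = 228 \left(14 + \left(2 \cdot 0\right)^{2} + 9 \cdot 2 \cdot 0\right) = 228 \left(14 + 0^{2} + 9 \cdot 0\right) = 228 \left(14 + 0 + 0\right) = 228 \cdot 14 = 3192$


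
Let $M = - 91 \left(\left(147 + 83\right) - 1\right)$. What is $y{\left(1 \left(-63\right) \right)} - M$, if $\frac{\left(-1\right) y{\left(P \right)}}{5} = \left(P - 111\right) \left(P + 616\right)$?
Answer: $501949$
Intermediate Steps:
$y{\left(P \right)} = - 5 \left(-111 + P\right) \left(616 + P\right)$ ($y{\left(P \right)} = - 5 \left(P - 111\right) \left(P + 616\right) = - 5 \left(-111 + P\right) \left(616 + P\right)$)
$M = -20839$ ($M = - 91 \left(230 - 1\right) = \left(-91\right) 229 = -20839$)
$y{\left(1 \left(-63\right) \right)} - M = \left(341880 - 2525 \cdot 1 \left(-63\right) - 5 \left(1 \left(-63\right)\right)^{2}\right) - -20839 = \left(341880 - -159075 - 5 \left(-63\right)^{2}\right) + 20839 = \left(341880 + 159075 - 19845\right) + 20839 = 481110 + 20839 = 501949$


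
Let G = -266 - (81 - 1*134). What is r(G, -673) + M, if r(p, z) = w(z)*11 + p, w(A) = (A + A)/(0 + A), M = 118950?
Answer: 118759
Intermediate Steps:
G = -213 (G = -266 - (81 - 134) = -266 - 1*(-53) = -266 + 53 = -213)
w(A) = 2 (w(A) = (2*A)/A = 2)
r(p, z) = 22 + p (r(p, z) = 2*11 + p = 22 + p)
r(G, -673) + M = (22 - 213) + 118950 = -191 + 118950 = 118759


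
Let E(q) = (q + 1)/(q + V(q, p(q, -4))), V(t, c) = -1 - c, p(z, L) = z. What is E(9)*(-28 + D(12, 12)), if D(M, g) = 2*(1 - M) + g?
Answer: 380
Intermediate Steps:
D(M, g) = 2 + g - 2*M (D(M, g) = (2 - 2*M) + g = 2 + g - 2*M)
E(q) = -1 - q (E(q) = (q + 1)/(q + (-1 - q)) = (1 + q)/(-1) = (1 + q)*(-1) = -1 - q)
E(9)*(-28 + D(12, 12)) = (-1 - 1*9)*(-28 + (2 + 12 - 2*12)) = (-1 - 9)*(-28 + (2 + 12 - 24)) = -10*(-28 - 10) = -10*(-38) = 380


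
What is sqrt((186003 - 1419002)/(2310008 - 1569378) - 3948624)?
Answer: I*sqrt(2165950679822514970)/740630 ≈ 1987.1*I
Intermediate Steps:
sqrt((186003 - 1419002)/(2310008 - 1569378) - 3948624) = sqrt(-1232999/740630 - 3948624) = sqrt(-2924470626119/740630) = I*sqrt(2165950679822514970)/740630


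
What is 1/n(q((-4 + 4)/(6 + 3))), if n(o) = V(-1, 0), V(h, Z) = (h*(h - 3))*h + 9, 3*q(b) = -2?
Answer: ⅕ ≈ 0.20000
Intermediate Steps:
q(b) = -⅔ (q(b) = (⅓)*(-2) = -⅔)
V(h, Z) = 9 + h²*(-3 + h) (V(h, Z) = (h*(-3 + h))*h + 9 = h²*(-3 + h) + 9 = 9 + h²*(-3 + h))
n(o) = 5 (n(o) = 9 + (-1)³ - 3*(-1)² = 9 - 1 - 3*1 = 9 - 1 - 3 = 5)
1/n(q((-4 + 4)/(6 + 3))) = 1/5 = ⅕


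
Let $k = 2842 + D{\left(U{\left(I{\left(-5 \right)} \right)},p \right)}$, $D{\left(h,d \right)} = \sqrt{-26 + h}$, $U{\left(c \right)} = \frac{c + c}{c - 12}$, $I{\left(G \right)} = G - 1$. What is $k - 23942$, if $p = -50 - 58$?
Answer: $-21100 + \frac{2 i \sqrt{57}}{3} \approx -21100.0 + 5.0332 i$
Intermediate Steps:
$p = -108$ ($p = -50 - 58 = -108$)
$I{\left(G \right)} = -1 + G$
$U{\left(c \right)} = \frac{2 c}{-12 + c}$
$k = 2842 + \frac{2 i \sqrt{57}}{3}$ ($k = 2842 + \sqrt{-26 + \frac{2 \left(-1 - 5\right)}{-12 - 6}} = 2842 + \sqrt{-26 + 2 \left(-6\right) \frac{1}{-12 - 6}} = 2842 + \sqrt{-26 + 2 \left(-6\right) \frac{1}{-18}} = 2842 + \sqrt{-26 + 2 \left(-6\right) \left(- \frac{1}{18}\right)} = 2842 + \sqrt{-26 + \frac{2}{3}} = 2842 + \sqrt{- \frac{76}{3}} = 2842 + \frac{2 i \sqrt{57}}{3} \approx 2842.0 + 5.0332 i$)
$k - 23942 = \left(2842 + \frac{2 i \sqrt{57}}{3}\right) - 23942 = -21100 + \frac{2 i \sqrt{57}}{3}$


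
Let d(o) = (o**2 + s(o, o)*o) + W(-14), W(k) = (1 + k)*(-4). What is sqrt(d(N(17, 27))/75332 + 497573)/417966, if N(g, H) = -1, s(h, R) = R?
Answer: sqrt(705920527238570)/15743107356 ≈ 0.0016877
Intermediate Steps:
W(k) = -4 - 4*k
d(o) = 52 + 2*o**2 (d(o) = (o**2 + o*o) + (-4 - 4*(-14)) = (o**2 + o**2) + (-4 + 56) = 2*o**2 + 52 = 52 + 2*o**2)
sqrt(d(N(17, 27))/75332 + 497573)/417966 = sqrt((52 + 2*(-1)**2)/75332 + 497573)/417966 = sqrt((52 + 2*1)*(1/75332) + 497573)*(1/417966) = sqrt((52 + 2)*(1/75332) + 497573)*(1/417966) = sqrt(54*(1/75332) + 497573)*(1/417966) = sqrt(27/37666 + 497573)*(1/417966) = sqrt(18741584645/37666)*(1/417966) = (sqrt(705920527238570)/37666)*(1/417966) = sqrt(705920527238570)/15743107356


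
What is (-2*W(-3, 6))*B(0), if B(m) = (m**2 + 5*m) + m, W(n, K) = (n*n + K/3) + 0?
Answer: 0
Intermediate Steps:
W(n, K) = n**2 + K/3 (W(n, K) = (n**2 + K/3) + 0 = n**2 + K/3)
B(m) = m**2 + 6*m
(-2*W(-3, 6))*B(0) = (-2*((-3)**2 + (1/3)*6))*(0*(6 + 0)) = (-2*(9 + 2))*(0*6) = -2*11*0 = -22*0 = 0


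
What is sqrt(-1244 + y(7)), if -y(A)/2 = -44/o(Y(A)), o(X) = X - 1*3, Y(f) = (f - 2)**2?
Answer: 2*I*sqrt(310) ≈ 35.214*I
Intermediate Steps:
Y(f) = (-2 + f)**2
o(X) = -3 + X (o(X) = X - 3 = -3 + X)
y(A) = 88/(-3 + (-2 + A)**2) (y(A) = -(-88)/(-3 + (-2 + A)**2) = 88/(-3 + (-2 + A)**2))
sqrt(-1244 + y(7)) = sqrt(-1244 + 88/(-3 + (-2 + 7)**2)) = sqrt(-1244 + 88/(-3 + 5**2)) = sqrt(-1244 + 88/(-3 + 25)) = sqrt(-1244 + 88/22) = sqrt(-1244 + 88*(1/22)) = sqrt(-1244 + 4) = sqrt(-1240) = 2*I*sqrt(310)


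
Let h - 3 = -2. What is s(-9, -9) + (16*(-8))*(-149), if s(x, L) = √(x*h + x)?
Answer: 19072 + 3*I*√2 ≈ 19072.0 + 4.2426*I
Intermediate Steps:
h = 1 (h = 3 - 2 = 1)
s(x, L) = √2*√x (s(x, L) = √(x*1 + x) = √(x + x) = √(2*x) = √2*√x)
s(-9, -9) + (16*(-8))*(-149) = √2*√(-9) + (16*(-8))*(-149) = √2*(3*I) - 128*(-149) = 3*I*√2 + 19072 = 19072 + 3*I*√2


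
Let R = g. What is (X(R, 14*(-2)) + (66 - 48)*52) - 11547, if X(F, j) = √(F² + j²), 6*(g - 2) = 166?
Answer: -10611 + √14977/3 ≈ -10570.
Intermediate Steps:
g = 89/3 (g = 2 + (⅙)*166 = 2 + 83/3 = 89/3 ≈ 29.667)
R = 89/3 ≈ 29.667
(X(R, 14*(-2)) + (66 - 48)*52) - 11547 = (√((89/3)² + (14*(-2))²) + (66 - 48)*52) - 11547 = (√(7921/9 + (-28)²) + 18*52) - 11547 = (√(7921/9 + 784) + 936) - 11547 = (√(14977/9) + 936) - 11547 = (√14977/3 + 936) - 11547 = (936 + √14977/3) - 11547 = -10611 + √14977/3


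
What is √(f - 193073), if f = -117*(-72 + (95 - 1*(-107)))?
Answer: I*√208283 ≈ 456.38*I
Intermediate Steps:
f = -15210 (f = -117*(-72 + (95 + 107)) = -117*(-72 + 202) = -117*130 = -15210)
√(f - 193073) = √(-15210 - 193073) = √(-208283) = I*√208283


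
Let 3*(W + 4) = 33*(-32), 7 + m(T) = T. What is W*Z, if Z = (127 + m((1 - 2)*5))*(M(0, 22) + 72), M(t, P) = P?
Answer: -3848360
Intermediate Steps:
m(T) = -7 + T
W = -356 (W = -4 + (33*(-32))/3 = -4 + (1/3)*(-1056) = -4 - 352 = -356)
Z = 10810 (Z = (127 + (-7 + (1 - 2)*5))*(22 + 72) = (127 + (-7 - 1*5))*94 = (127 + (-7 - 5))*94 = (127 - 12)*94 = 115*94 = 10810)
W*Z = -356*10810 = -3848360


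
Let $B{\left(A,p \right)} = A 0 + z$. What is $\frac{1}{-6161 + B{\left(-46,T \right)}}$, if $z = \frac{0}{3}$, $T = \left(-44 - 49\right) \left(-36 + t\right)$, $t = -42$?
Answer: $- \frac{1}{6161} \approx -0.00016231$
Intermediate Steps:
$T = 7254$ ($T = \left(-44 - 49\right) \left(-36 - 42\right) = \left(-93\right) \left(-78\right) = 7254$)
$z = 0$ ($z = 0 \cdot \frac{1}{3} = 0$)
$B{\left(A,p \right)} = 0$ ($B{\left(A,p \right)} = A 0 + 0 = 0 + 0 = 0$)
$\frac{1}{-6161 + B{\left(-46,T \right)}} = \frac{1}{-6161 + 0} = \frac{1}{-6161} = - \frac{1}{6161}$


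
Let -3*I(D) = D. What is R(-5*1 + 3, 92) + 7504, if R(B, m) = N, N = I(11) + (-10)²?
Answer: 22801/3 ≈ 7600.3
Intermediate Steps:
I(D) = -D/3
N = 289/3 (N = -⅓*11 + (-10)² = -11/3 + 100 = 289/3 ≈ 96.333)
R(B, m) = 289/3
R(-5*1 + 3, 92) + 7504 = 289/3 + 7504 = 22801/3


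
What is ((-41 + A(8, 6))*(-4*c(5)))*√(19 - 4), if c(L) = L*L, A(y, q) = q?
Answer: 3500*√15 ≈ 13555.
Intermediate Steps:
c(L) = L²
((-41 + A(8, 6))*(-4*c(5)))*√(19 - 4) = ((-41 + 6)*(-4*5²))*√(19 - 4) = (-(-140)*25)*√15 = (-35*(-100))*√15 = 3500*√15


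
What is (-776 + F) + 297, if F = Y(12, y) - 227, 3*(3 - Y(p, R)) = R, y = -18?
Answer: -697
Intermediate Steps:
Y(p, R) = 3 - R/3
F = -218 (F = (3 - 1/3*(-18)) - 227 = (3 + 6) - 227 = 9 - 227 = -218)
(-776 + F) + 297 = (-776 - 218) + 297 = -994 + 297 = -697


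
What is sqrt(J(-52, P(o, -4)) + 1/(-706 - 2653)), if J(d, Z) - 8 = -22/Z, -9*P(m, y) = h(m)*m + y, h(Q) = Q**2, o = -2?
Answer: 9*I*sqrt(4736190)/6718 ≈ 2.9155*I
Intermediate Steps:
P(m, y) = -y/9 - m**3/9 (P(m, y) = -(m**2*m + y)/9 = -(m**3 + y)/9 = -(y + m**3)/9 = -y/9 - m**3/9)
J(d, Z) = 8 - 22/Z
sqrt(J(-52, P(o, -4)) + 1/(-706 - 2653)) = sqrt((8 - 22/(-1/9*(-4) - 1/9*(-2)**3)) + 1/(-706 - 2653)) = sqrt((8 - 22/(4/9 - 1/9*(-8))) + 1/(-3359)) = sqrt((8 - 22/(4/9 + 8/9)) - 1/3359) = sqrt((8 - 22/4/3) - 1/3359) = sqrt((8 - 22*3/4) - 1/3359) = sqrt((8 - 33/2) - 1/3359) = sqrt(-17/2 - 1/3359) = sqrt(-57105/6718) = 9*I*sqrt(4736190)/6718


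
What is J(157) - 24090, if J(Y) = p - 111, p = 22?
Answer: -24179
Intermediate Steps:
J(Y) = -89 (J(Y) = 22 - 111 = -89)
J(157) - 24090 = -89 - 24090 = -24179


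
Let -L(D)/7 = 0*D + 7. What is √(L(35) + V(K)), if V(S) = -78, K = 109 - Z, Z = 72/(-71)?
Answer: I*√127 ≈ 11.269*I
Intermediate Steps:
L(D) = -49 (L(D) = -7*(0*D + 7) = -7*(0 + 7) = -7*7 = -49)
Z = -72/71 (Z = 72*(-1/71) = -72/71 ≈ -1.0141)
K = 7811/71 (K = 109 - 1*(-72/71) = 109 + 72/71 = 7811/71 ≈ 110.01)
√(L(35) + V(K)) = √(-49 - 78) = √(-127) = I*√127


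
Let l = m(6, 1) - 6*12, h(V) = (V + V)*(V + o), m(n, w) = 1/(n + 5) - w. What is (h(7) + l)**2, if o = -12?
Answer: 2471184/121 ≈ 20423.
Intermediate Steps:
m(n, w) = 1/(5 + n) - w
h(V) = 2*V*(-12 + V) (h(V) = (V + V)*(V - 12) = (2*V)*(-12 + V) = 2*V*(-12 + V))
l = -802/11 (l = (1 - 5*1 - 1*6*1)/(5 + 6) - 6*12 = (1 - 5 - 6)/11 - 1*72 = (1/11)*(-10) - 72 = -10/11 - 72 = -802/11 ≈ -72.909)
(h(7) + l)**2 = (2*7*(-12 + 7) - 802/11)**2 = (2*7*(-5) - 802/11)**2 = (-70 - 802/11)**2 = (-1572/11)**2 = 2471184/121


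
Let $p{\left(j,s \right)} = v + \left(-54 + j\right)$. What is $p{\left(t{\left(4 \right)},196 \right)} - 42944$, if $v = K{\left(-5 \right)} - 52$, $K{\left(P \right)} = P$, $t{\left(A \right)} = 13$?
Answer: $-43042$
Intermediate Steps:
$v = -57$ ($v = -5 - 52 = -57$)
$p{\left(j,s \right)} = -111 + j$ ($p{\left(j,s \right)} = -57 + \left(-54 + j\right) = -111 + j$)
$p{\left(t{\left(4 \right)},196 \right)} - 42944 = \left(-111 + 13\right) - 42944 = -98 - 42944 = -43042$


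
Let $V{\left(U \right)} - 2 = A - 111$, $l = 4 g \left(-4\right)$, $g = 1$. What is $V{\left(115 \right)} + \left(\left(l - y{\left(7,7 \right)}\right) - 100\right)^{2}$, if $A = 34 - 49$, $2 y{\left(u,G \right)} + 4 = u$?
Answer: $\frac{54729}{4} \approx 13682.0$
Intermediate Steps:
$y{\left(u,G \right)} = -2 + \frac{u}{2}$
$l = -16$ ($l = 4 \cdot 1 \left(-4\right) = 4 \left(-4\right) = -16$)
$A = -15$ ($A = 34 - 49 = -15$)
$V{\left(U \right)} = -124$ ($V{\left(U \right)} = 2 - 126 = -124$)
$V{\left(115 \right)} + \left(\left(l - y{\left(7,7 \right)}\right) - 100\right)^{2} = -124 + \left(\left(-16 - \left(-2 + \frac{1}{2} \cdot 7\right)\right) - 100\right)^{2} = -124 + \left(\left(-16 - \left(-2 + \frac{7}{2}\right)\right) - 100\right)^{2} = -124 + \left(\left(-16 - \frac{3}{2}\right) - 100\right)^{2} = -124 + \left(- \frac{35}{2} - 100\right)^{2} = -124 + \left(- \frac{235}{2}\right)^{2} = -124 + \frac{55225}{4} = \frac{54729}{4}$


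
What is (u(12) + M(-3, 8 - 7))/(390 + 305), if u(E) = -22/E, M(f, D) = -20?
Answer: -131/4170 ≈ -0.031415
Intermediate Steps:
(u(12) + M(-3, 8 - 7))/(390 + 305) = (-22/12 - 20)/(390 + 305) = (-22*1/12 - 20)/695 = (-11/6 - 20)*(1/695) = -131/6*1/695 = -131/4170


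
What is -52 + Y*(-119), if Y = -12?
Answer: 1376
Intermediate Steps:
-52 + Y*(-119) = -52 - 12*(-119) = -52 + 1428 = 1376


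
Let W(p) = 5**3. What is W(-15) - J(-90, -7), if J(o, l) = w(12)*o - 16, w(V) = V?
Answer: 1221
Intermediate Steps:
W(p) = 125
J(o, l) = -16 + 12*o (J(o, l) = 12*o - 16 = -16 + 12*o)
W(-15) - J(-90, -7) = 125 - (-16 + 12*(-90)) = 125 - (-16 - 1080) = 125 - 1*(-1096) = 125 + 1096 = 1221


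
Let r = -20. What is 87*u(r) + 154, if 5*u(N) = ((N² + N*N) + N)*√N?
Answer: 154 + 27144*I*√5 ≈ 154.0 + 60696.0*I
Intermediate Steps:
u(N) = √N*(N + 2*N²)/5 (u(N) = (((N² + N*N) + N)*√N)/5 = (((N² + N²) + N)*√N)/5 = ((2*N² + N)*√N)/5 = ((N + 2*N²)*√N)/5 = (√N*(N + 2*N²))/5 = √N*(N + 2*N²)/5)
87*u(r) + 154 = 87*((-20)^(3/2)*(1 + 2*(-20))/5) + 154 = 87*((-40*I*√5)*(1 - 40)/5) + 154 = 87*((⅕)*(-40*I*√5)*(-39)) + 154 = 87*(312*I*√5) + 154 = 27144*I*√5 + 154 = 154 + 27144*I*√5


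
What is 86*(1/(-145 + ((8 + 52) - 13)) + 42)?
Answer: 176945/49 ≈ 3611.1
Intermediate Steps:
86*(1/(-145 + ((8 + 52) - 13)) + 42) = 86*(1/(-145 + (60 - 13)) + 42) = 86*(1/(-145 + 47) + 42) = 86*(1/(-98) + 42) = 86*(-1/98 + 42) = 86*(4115/98) = 176945/49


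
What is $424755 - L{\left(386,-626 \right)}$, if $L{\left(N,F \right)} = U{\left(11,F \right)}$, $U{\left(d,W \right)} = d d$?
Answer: $424634$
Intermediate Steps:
$U{\left(d,W \right)} = d^{2}$
$L{\left(N,F \right)} = 121$ ($L{\left(N,F \right)} = 11^{2} = 121$)
$424755 - L{\left(386,-626 \right)} = 424755 - 121 = 424634$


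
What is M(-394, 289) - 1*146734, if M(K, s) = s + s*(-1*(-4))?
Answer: -145289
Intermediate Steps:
M(K, s) = 5*s (M(K, s) = s + s*4 = s + 4*s = 5*s)
M(-394, 289) - 1*146734 = 5*289 - 1*146734 = 1445 - 146734 = -145289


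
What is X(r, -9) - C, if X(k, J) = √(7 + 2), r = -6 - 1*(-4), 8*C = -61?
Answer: 85/8 ≈ 10.625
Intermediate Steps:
C = -61/8 (C = (⅛)*(-61) = -61/8 ≈ -7.6250)
r = -2 (r = -6 + 4 = -2)
X(k, J) = 3 (X(k, J) = √9 = 3)
X(r, -9) - C = 3 - 1*(-61/8) = 3 + 61/8 = 85/8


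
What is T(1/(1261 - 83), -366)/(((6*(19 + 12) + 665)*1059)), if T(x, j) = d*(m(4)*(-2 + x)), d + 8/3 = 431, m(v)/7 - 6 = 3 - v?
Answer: -35305375/1061624202 ≈ -0.033256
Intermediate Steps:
m(v) = 63 - 7*v (m(v) = 42 + 7*(3 - v) = 42 + (21 - 7*v) = 63 - 7*v)
d = 1285/3 (d = -8/3 + 431 = 1285/3 ≈ 428.33)
T(x, j) = -89950/3 + 44975*x/3 (T(x, j) = 1285*((63 - 7*4)*(-2 + x))/3 = 1285*((63 - 28)*(-2 + x))/3 = 1285*(35*(-2 + x))/3 = 1285*(-70 + 35*x)/3 = -89950/3 + 44975*x/3)
T(1/(1261 - 83), -366)/(((6*(19 + 12) + 665)*1059)) = (-89950/3 + 44975/(3*(1261 - 83)))/(((6*(19 + 12) + 665)*1059)) = (-89950/3 + (44975/3)/1178)/(((6*31 + 665)*1059)) = (-89950/3 + (44975/3)*(1/1178))/(((186 + 665)*1059)) = (-89950/3 + 44975/3534)/((851*1059)) = -35305375/1178/901209 = -35305375/1178*1/901209 = -35305375/1061624202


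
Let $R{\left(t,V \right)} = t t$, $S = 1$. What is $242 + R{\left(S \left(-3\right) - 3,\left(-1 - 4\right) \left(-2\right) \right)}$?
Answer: $278$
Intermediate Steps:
$R{\left(t,V \right)} = t^{2}$
$242 + R{\left(S \left(-3\right) - 3,\left(-1 - 4\right) \left(-2\right) \right)} = 242 + \left(1 \left(-3\right) - 3\right)^{2} = 242 + \left(-3 - 3\right)^{2} = 242 + \left(-6\right)^{2} = 242 + 36 = 278$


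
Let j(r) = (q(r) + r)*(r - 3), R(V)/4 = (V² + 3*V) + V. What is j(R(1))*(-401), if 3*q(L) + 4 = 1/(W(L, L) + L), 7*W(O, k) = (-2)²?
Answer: -55020007/432 ≈ -1.2736e+5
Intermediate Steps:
W(O, k) = 4/7 (W(O, k) = (⅐)*(-2)² = (⅐)*4 = 4/7)
R(V) = 4*V² + 16*V (R(V) = 4*((V² + 3*V) + V) = 4*(V² + 4*V) = 4*V² + 16*V)
q(L) = -4/3 + 1/(3*(4/7 + L))
j(r) = (-3 + r)*(r + (-9 - 28*r)/(3*(4 + 7*r))) (j(r) = ((-9 - 28*r)/(3*(4 + 7*r)) + r)*(r - 3) = (r + (-9 - 28*r)/(3*(4 + 7*r)))*(-3 + r) = (-3 + r)*(r + (-9 - 28*r)/(3*(4 + 7*r))))
j(R(1))*(-401) = ((27 - 79*16*(4 + 1)² + 21*(4*1*(4 + 1))³ + 39*(4*1*(4 + 1)))/(3*(4 + 7*(4*1*(4 + 1)))))*(-401) = ((27 - 79*(4*1*5)² + 21*(4*1*5)³ + 39*(4*1*5))/(3*(4 + 7*(4*1*5))))*(-401) = ((27 - 79*20² + 21*20³ + 39*20)/(3*(4 + 7*20)))*(-401) = ((27 - 79*400 + 21*8000 + 780)/(3*(4 + 140)))*(-401) = ((⅓)*(27 - 31600 + 168000 + 780)/144)*(-401) = ((⅓)*(1/144)*137207)*(-401) = (137207/432)*(-401) = -55020007/432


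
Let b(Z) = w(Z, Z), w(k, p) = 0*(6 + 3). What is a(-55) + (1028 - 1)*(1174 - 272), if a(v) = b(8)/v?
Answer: 926354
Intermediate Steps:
w(k, p) = 0 (w(k, p) = 0*9 = 0)
b(Z) = 0
a(v) = 0 (a(v) = 0/v = 0)
a(-55) + (1028 - 1)*(1174 - 272) = 0 + (1028 - 1)*(1174 - 272) = 0 + 1027*902 = 0 + 926354 = 926354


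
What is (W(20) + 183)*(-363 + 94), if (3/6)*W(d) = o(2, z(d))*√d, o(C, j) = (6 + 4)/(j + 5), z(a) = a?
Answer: -49227 - 2152*√5/5 ≈ -50189.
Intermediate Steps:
o(C, j) = 10/(5 + j)
W(d) = 20*√d/(5 + d) (W(d) = 2*((10/(5 + d))*√d) = 2*(10*√d/(5 + d)) = 20*√d/(5 + d))
(W(20) + 183)*(-363 + 94) = (20*√20/(5 + 20) + 183)*(-363 + 94) = (20*(2*√5)/25 + 183)*(-269) = (20*(2*√5)*(1/25) + 183)*(-269) = (8*√5/5 + 183)*(-269) = (183 + 8*√5/5)*(-269) = -49227 - 2152*√5/5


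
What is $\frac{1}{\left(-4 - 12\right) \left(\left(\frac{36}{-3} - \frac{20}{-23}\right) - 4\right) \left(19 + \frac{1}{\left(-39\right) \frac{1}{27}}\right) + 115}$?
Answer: $\frac{299}{1359569} \approx 0.00021992$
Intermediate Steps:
$\frac{1}{\left(-4 - 12\right) \left(\left(\frac{36}{-3} - \frac{20}{-23}\right) - 4\right) \left(19 + \frac{1}{\left(-39\right) \frac{1}{27}}\right) + 115} = \frac{1}{\left(-4 - 12\right) \left(\left(36 \left(- \frac{1}{3}\right) - - \frac{20}{23}\right) - 4\right) \left(19 + \frac{1}{\left(-39\right) \frac{1}{27}}\right) + 115} = \frac{1}{- 16 \left(\left(-12 + \frac{20}{23}\right) - 4\right) \left(19 + \frac{1}{- \frac{13}{9}}\right) + 115} = \frac{1}{- 16 \left(- \frac{256}{23} - 4\right) \left(19 - \frac{9}{13}\right) + 115} = \frac{1}{- 16 \left(\left(- \frac{348}{23}\right) \frac{238}{13}\right) + 115} = \frac{1}{\left(-16\right) \left(- \frac{82824}{299}\right) + 115} = \frac{1}{\frac{1325184}{299} + 115} = \frac{1}{\frac{1359569}{299}} = \frac{299}{1359569}$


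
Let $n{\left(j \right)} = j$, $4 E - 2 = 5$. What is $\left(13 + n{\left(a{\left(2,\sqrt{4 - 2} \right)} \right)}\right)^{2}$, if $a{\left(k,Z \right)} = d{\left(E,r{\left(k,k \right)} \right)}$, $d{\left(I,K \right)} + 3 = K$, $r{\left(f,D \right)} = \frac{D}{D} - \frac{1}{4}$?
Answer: $\frac{1849}{16} \approx 115.56$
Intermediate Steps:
$E = \frac{7}{4}$ ($E = \frac{1}{2} + \frac{1}{4} \cdot 5 = \frac{1}{2} + \frac{5}{4} = \frac{7}{4} \approx 1.75$)
$r{\left(f,D \right)} = \frac{3}{4}$ ($r{\left(f,D \right)} = 1 - \frac{1}{4} = \frac{3}{4}$)
$d{\left(I,K \right)} = -3 + K$
$a{\left(k,Z \right)} = - \frac{9}{4}$ ($a{\left(k,Z \right)} = -3 + \frac{3}{4} = - \frac{9}{4}$)
$\left(13 + n{\left(a{\left(2,\sqrt{4 - 2} \right)} \right)}\right)^{2} = \left(13 - \frac{9}{4}\right)^{2} = \left(\frac{43}{4}\right)^{2} = \frac{1849}{16}$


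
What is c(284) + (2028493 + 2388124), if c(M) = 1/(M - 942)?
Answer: 2906133985/658 ≈ 4.4166e+6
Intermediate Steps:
c(M) = 1/(-942 + M)
c(284) + (2028493 + 2388124) = 1/(-942 + 284) + (2028493 + 2388124) = 1/(-658) + 4416617 = -1/658 + 4416617 = 2906133985/658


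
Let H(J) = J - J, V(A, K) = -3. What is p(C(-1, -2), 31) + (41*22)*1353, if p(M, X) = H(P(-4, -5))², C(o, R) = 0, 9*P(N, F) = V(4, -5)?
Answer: 1220406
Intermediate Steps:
P(N, F) = -⅓ (P(N, F) = (⅑)*(-3) = -⅓)
H(J) = 0
p(M, X) = 0 (p(M, X) = 0² = 0)
p(C(-1, -2), 31) + (41*22)*1353 = 0 + (41*22)*1353 = 0 + 902*1353 = 0 + 1220406 = 1220406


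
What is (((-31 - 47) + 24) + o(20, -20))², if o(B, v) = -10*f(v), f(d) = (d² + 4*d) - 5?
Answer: 10265616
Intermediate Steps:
f(d) = -5 + d² + 4*d
o(B, v) = 50 - 40*v - 10*v² (o(B, v) = -10*(-5 + v² + 4*v) = 50 - 40*v - 10*v²)
(((-31 - 47) + 24) + o(20, -20))² = (((-31 - 47) + 24) + (50 - 40*(-20) - 10*(-20)²))² = ((-78 + 24) + (50 + 800 - 10*400))² = (-54 + (50 + 800 - 4000))² = (-54 - 3150)² = (-3204)² = 10265616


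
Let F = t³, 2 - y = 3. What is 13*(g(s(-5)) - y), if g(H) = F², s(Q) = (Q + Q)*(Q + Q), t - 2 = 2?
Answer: 53261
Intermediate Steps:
y = -1 (y = 2 - 1*3 = 2 - 3 = -1)
t = 4 (t = 2 + 2 = 4)
F = 64 (F = 4³ = 64)
s(Q) = 4*Q² (s(Q) = (2*Q)*(2*Q) = 4*Q²)
g(H) = 4096 (g(H) = 64² = 4096)
13*(g(s(-5)) - y) = 13*(4096 - 1*(-1)) = 13*(4096 + 1) = 13*4097 = 53261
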